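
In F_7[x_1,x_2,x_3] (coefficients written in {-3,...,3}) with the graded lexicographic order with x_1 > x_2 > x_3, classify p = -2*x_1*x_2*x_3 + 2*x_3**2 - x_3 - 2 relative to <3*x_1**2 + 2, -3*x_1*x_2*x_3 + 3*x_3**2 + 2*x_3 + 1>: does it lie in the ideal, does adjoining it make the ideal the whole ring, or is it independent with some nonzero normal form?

Adjoining -2*x_1*x_2*x_3 + 2*x_3**2 - x_3 - 2 makes the ideal the whole ring: the system is inconsistent.

First compute the reduced Gröbner basis of I by Buchberger's algorithm.
f_1 = 3*x_1**2 + 2, LT = x_1**2.
f_2 = -3*x_1*x_2*x_3 + 3*x_3**2 + 2*x_3 + 1, LT = x_1*x_2*x_3.

S(f_1,f_2): lcm = x_1**2*x_2*x_3. S = x_1*x_3**2 + 3*x_1*x_3 + 3*x_2*x_3 - 2*x_1.
  reduce S modulo (f_1, f_2):
  remainder x_1*x_3**2 + 3*x_1*x_3 + 3*x_2*x_3 - 2*x_1 ≠ 0; add h_3 = x_1*x_3**2 + 3*x_1*x_3 + 3*x_2*x_3 - 2*x_1 to the basis.

S(f_2,h_3): lcm = x_1*x_2*x_3**2. S = -3*x_1*x_2*x_3 - 3*x_2**2*x_3 - x_3**3 + 2*x_1*x_2 - 3*x_3**2 + 2*x_3.
  reduce S modulo (f_1, f_2, h_3):
  remainder -3*x_2**2*x_3 - x_3**3 + 2*x_1*x_2 + x_3**2 - 1 ≠ 0; add h_4 = -3*x_2**2*x_3 - x_3**3 + 2*x_1*x_2 + x_3**2 - 1 to the basis.

The other S-polynomials (S(f_1,h_3), S(f_1,h_4), S(f_2,h_4), S(h_3,h_4)) all reduce to 0 modulo the current basis, so we have a Gröbner basis.
Inter-reduce: drop elements whose leading term is divisible by another's, tail-reduce, and make monic.
Reduced Gröbner basis: {x_1*x_2*x_3 - x_3**2 - 3*x_3 + 2, x_1*x_3**2 + 3*x_1*x_3 + 3*x_2*x_3 - 2*x_1, x_2**2*x_3 - 2*x_3**3 - 3*x_1*x_2 + 2*x_3**2 - 2, x_1**2 + 3}.
Label its elements g_1 = x_1*x_2*x_3 - x_3**2 - 3*x_3 + 2, g_2 = x_1*x_3**2 + 3*x_1*x_3 + 3*x_2*x_3 - 2*x_1, g_3 = x_2**2*x_3 - 2*x_3**3 - 3*x_1*x_2 + 2*x_3**2 - 2, g_4 = x_1**2 + 3.

Reduce p = -2*x_1*x_2*x_3 + 2*x_3**2 - x_3 - 2 modulo G:
  leading term x_1*x_2*x_3: subtract (-2)·g_1 from -2*x_1*x_2*x_3 + 2*x_3**2 - x_3 - 2 → 2
  leading term 1: no divisor's leading term divides it; move 2 to the remainder.
  normal form = 2.
The normal form is nonzero, so p ∉ I. Since p minus its normal form lies in I, I + (p) = I + (r) where r = 2; decide whether this ideal is the whole ring.
Here r = 2 is a nonzero constant, hence a unit: 1 ∈ I + (p), the Gröbner basis of I + (p) is {1}, and the enlarged system has no common solution — adjoining p is inconsistent.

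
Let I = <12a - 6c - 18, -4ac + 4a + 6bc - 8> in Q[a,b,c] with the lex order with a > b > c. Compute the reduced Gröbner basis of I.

f_1 = 12a - 6c - 18, LT = a.
f_2 = -4ac + 4a + 6bc - 8, LT = ac.

S(f_1,f_2): lcm = ac. S = a + 3/2bc - 1/2c^2 - 3/2c - 2.
  leading term a: subtract (1/12)·f_1 from a + 3/2bc - 1/2c^2 - 3/2c - 2 → 3/2bc - 1/2c^2 - c - 1/2
  leading term bc: no divisor's leading term divides it; move 3/2bc to the remainder.
  leading term c^2: no divisor's leading term divides it; move -1/2c^2 to the remainder.
  leading term c: no divisor's leading term divides it; move -c to the remainder.
  leading term 1: no divisor's leading term divides it; move -1/2 to the remainder.
  remainder 3/2bc - 1/2c^2 - c - 1/2 ≠ 0; add g_3 = 3/2bc - 1/2c^2 - c - 1/2 to the basis.

The other S-polynomials (S(f_1,g_3), S(f_2,g_3)) all reduce to 0 modulo the current basis, so we have a Gröbner basis.
Inter-reduce: drop elements whose leading term is divisible by another's, tail-reduce, and make monic.

G = {a - 1/2c - 3/2, bc - 1/3c^2 - 2/3c - 1/3}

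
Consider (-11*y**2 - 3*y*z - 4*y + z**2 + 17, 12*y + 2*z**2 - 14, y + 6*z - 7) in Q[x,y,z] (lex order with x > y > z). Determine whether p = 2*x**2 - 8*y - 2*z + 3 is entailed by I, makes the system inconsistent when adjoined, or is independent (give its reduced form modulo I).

First compute the reduced Gröbner basis of I by Buchberger's algorithm.
f_1 = -11*y**2 - 3*y*z - 4*y + z**2 + 17, LT = y**2.
f_2 = 12*y + 2*z**2 - 14, LT = y.
f_3 = y + 6*z - 7, LT = y.

S(f_1,f_2): lcm = y**2. S = -1/6*y*z**2 + 3/11*y*z + 101/66*y - 1/11*z**2 - 17/11.
  leading term y*z**2: subtract (-1/72*z**2)·f_2 from -1/6*y*z**2 + 3/11*y*z + 101/66*y - 1/11*z**2 - 17/11 → 3/11*y*z + 101/66*y + 1/36*z**4 - 113/396*z**2 - 17/11
  leading term y*z: subtract (1/44*z)·f_2 from 3/11*y*z + 101/66*y + 1/36*z**4 - 113/396*z**2 - 17/11 → 101/66*y + 1/36*z**4 - 1/22*z**3 - 113/396*z**2 + 7/22*z - 17/11
  leading term y: subtract (101/792)·f_2 from 101/66*y + 1/36*z**4 - 1/22*z**3 - 113/396*z**2 + 7/22*z - 17/11 → 1/36*z**4 - 1/22*z**3 - 107/198*z**2 + 7/22*z + 95/396
  leading term z**4: no divisor's leading term divides it; move 1/36*z**4 to the remainder.
  leading term z**3: no divisor's leading term divides it; move -1/22*z**3 to the remainder.
  leading term z**2: no divisor's leading term divides it; move -107/198*z**2 to the remainder.
  leading term z: no divisor's leading term divides it; move 7/22*z to the remainder.
  leading term 1: no divisor's leading term divides it; move 95/396 to the remainder.
  remainder 1/36*z**4 - 1/22*z**3 - 107/198*z**2 + 7/22*z + 95/396 ≠ 0; add h_4 = 1/36*z**4 - 1/22*z**3 - 107/198*z**2 + 7/22*z + 95/396 to the basis.

S(f_1,f_3): lcm = y**2. S = -63/11*y*z + 81/11*y - 1/11*z**2 - 17/11.
  leading term y*z: subtract (-21/44*z)·f_2 from -63/11*y*z + 81/11*y - 1/11*z**2 - 17/11 → 81/11*y + 21/22*z**3 - 1/11*z**2 - 147/22*z - 17/11
  leading term y: subtract (27/44)·f_2 from 81/11*y + 21/22*z**3 - 1/11*z**2 - 147/22*z - 17/11 → 21/22*z**3 - 29/22*z**2 - 147/22*z + 155/22
  leading term z**3: no divisor's leading term divides it; move 21/22*z**3 to the remainder.
  leading term z**2: no divisor's leading term divides it; move -29/22*z**2 to the remainder.
  leading term z: no divisor's leading term divides it; move -147/22*z to the remainder.
  leading term 1: no divisor's leading term divides it; move 155/22 to the remainder.
  remainder 21/22*z**3 - 29/22*z**2 - 147/22*z + 155/22 ≠ 0; add h_5 = 21/22*z**3 - 29/22*z**2 - 147/22*z + 155/22 to the basis.

S(f_2,f_3): lcm = y. S = 1/6*z**2 - 6*z + 35/6.
  leading term z**2: no divisor's leading term divides it; move 1/6*z**2 to the remainder.
  leading term z: no divisor's leading term divides it; move -6*z to the remainder.
  leading term 1: no divisor's leading term divides it; move 35/6 to the remainder.
  remainder 1/6*z**2 - 6*z + 35/6 ≠ 0; add h_6 = 1/6*z**2 - 6*z + 35/6 to the basis.

S(f_1,h_4): leading monomials are coprime, so the S-polynomial reduces to 0 (Buchberger's first criterion).
S(f_2,h_4): leading monomials are coprime, so the S-polynomial reduces to 0 (Buchberger's first criterion).
S(f_3,h_4): leading monomials are coprime, so the S-polynomial reduces to 0 (Buchberger's first criterion).
S(f_1,h_5): leading monomials are coprime, so the S-polynomial reduces to 0 (Buchberger's first criterion).
S(f_2,h_5): leading monomials are coprime, so the S-polynomial reduces to 0 (Buchberger's first criterion).
S(f_3,h_5): leading monomials are coprime, so the S-polynomial reduces to 0 (Buchberger's first criterion).
S(h_4,h_5): lcm = z**4. S = -59/231*z**3 - 137/11*z**2 + 941/231*z + 95/11.
  leading term z**3: subtract (-118/441)·h_5 from -59/231*z**3 - 137/11*z**2 + 941/231*z + 95/11 → -5648/441*z**2 + 16/7*z + 4640/441
  leading term z**2: subtract (-11296/147)·h_6 from -5648/441*z**2 + 16/7*z + 4640/441 → -22480/49*z + 22480/49
  leading term z: no divisor's leading term divides it; move -22480/49*z to the remainder.
  leading term 1: no divisor's leading term divides it; move 22480/49 to the remainder.
  remainder -22480/49*z + 22480/49 ≠ 0; add h_7 = -22480/49*z + 22480/49 to the basis.

S(f_1,h_6): leading monomials are coprime, so the S-polynomial reduces to 0 (Buchberger's first criterion).
S(f_2,h_6): leading monomials are coprime, so the S-polynomial reduces to 0 (Buchberger's first criterion).
S(f_3,h_6): leading monomials are coprime, so the S-polynomial reduces to 0 (Buchberger's first criterion).
S(h_4,h_6): lcm = z**4. S = 378/11*z**3 - 599/11*z**2 + 126/11*z + 95/11.
  leading term z**3: subtract (36)·h_5 from 378/11*z**3 - 599/11*z**2 + 126/11*z + 95/11 → -7*z**2 + 252*z - 245
  leading term z**2: subtract (-42)·h_6 from -7*z**2 + 252*z - 245 → 0
  remainder 0.

S(h_5,h_6): lcm = z**3. S = 727/21*z**2 - 42*z + 155/21.
  leading term z**2: subtract (1454/7)·h_6 from 727/21*z**2 - 42*z + 155/21 → 8430/7*z - 8430/7
  leading term z: subtract (-21/8)·h_7 from 8430/7*z - 8430/7 → 0
  remainder 0.

S(f_1,h_7): leading monomials are coprime, so the S-polynomial reduces to 0 (Buchberger's first criterion).
S(f_2,h_7): leading monomials are coprime, so the S-polynomial reduces to 0 (Buchberger's first criterion).
S(f_3,h_7): leading monomials are coprime, so the S-polynomial reduces to 0 (Buchberger's first criterion).
S(h_4,h_7): lcm = z**4. S = -7/11*z**3 - 214/11*z**2 + 126/11*z + 95/11.
  leading term z**3: subtract (-2/3)·h_5 from -7/11*z**3 - 214/11*z**2 + 126/11*z + 95/11 → -61/3*z**2 + 7*z + 40/3
  leading term z**2: subtract (-122)·h_6 from -61/3*z**2 + 7*z + 40/3 → -725*z + 725
  leading term z: subtract (7105/4496)·h_7 from -725*z + 725 → 0
  remainder 0.

S(h_5,h_7): lcm = z**3. S = -8/21*z**2 - 7*z + 155/21.
  leading term z**2: subtract (-16/7)·h_6 from -8/21*z**2 - 7*z + 155/21 → -145/7*z + 145/7
  leading term z: subtract (203/4496)·h_7 from -145/7*z + 145/7 → 0
  remainder 0.

S(h_6,h_7): lcm = z**2. S = -35*z + 35.
  leading term z: subtract (343/4496)·h_7 from -35*z + 35 → 0
  remainder 0.

Every S-polynomial of the final basis reduces to 0, so we have a Gröbner basis.
Inter-reduce: drop elements whose leading term is divisible by another's, tail-reduce, and make monic.
Reduced Gröbner basis: {y - 1, z - 1}.
Label its elements g_1 = y - 1, g_2 = z - 1.

Reduce p = 2*x**2 - 8*y - 2*z + 3 modulo G:
  leading term x**2: no divisor's leading term divides it; move 2*x**2 to the remainder.
  leading term y: subtract (-8)·g_1 from -8*y - 2*z + 3 → -2*z - 5
  leading term z: subtract (-2)·g_2 from -2*z - 5 → -7
  leading term 1: no divisor's leading term divides it; move -7 to the remainder.
  normal form = 2*x**2 - 7.
The normal form is nonzero, so p ∉ I. Since p minus its normal form lies in I, I + (p) = I + (r) where r = 2*x**2 - 7; decide whether this ideal is the whole ring.
Run Buchberger on G together with r (pairs among the g_i already reduce to 0 since G is a Gröbner basis):
g_1 = y - 1, LT = y.
g_2 = z - 1, LT = z.
r = 2*x**2 - 7, LT = x**2.

S(g_1,g_2): leading monomials are coprime, so the S-polynomial reduces to 0 (Buchberger's first criterion).
S(g_1,r): leading monomials are coprime, so the S-polynomial reduces to 0 (Buchberger's first criterion).
S(g_2,r): leading monomials are coprime, so the S-polynomial reduces to 0 (Buchberger's first criterion).
Every S-polynomial of the final basis reduces to 0, so we have a Gröbner basis.
Inter-reduce: drop elements whose leading term is divisible by another's, tail-reduce, and make monic.
Reduced Gröbner basis: {x**2 - 7/2, y - 1, z - 1}.
The reduced Gröbner basis of I + (p) is {x**2 - 7/2, y - 1, z - 1} ≠ {1}, a proper ideal, so the enlarged system stays consistent: p is independent of I, with normal form 2*x**2 - 7.

2*x**2 - 8*y - 2*z + 3 is independent of I; its normal form modulo I is 2*x**2 - 7.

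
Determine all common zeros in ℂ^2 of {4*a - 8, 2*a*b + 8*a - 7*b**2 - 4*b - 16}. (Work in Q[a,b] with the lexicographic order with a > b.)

Compute a lex Gröbner basis by Buchberger's algorithm.
f_1 = 4*a - 8, LT = a.
f_2 = 2*a*b + 8*a - 7*b**2 - 4*b - 16, LT = a*b.

S(f_1,f_2): lcm = a*b. S = -4*a + 7/2*b**2 + 8.
  leading term a: subtract (-1)·f_1 from -4*a + 7/2*b**2 + 8 → 7/2*b**2
  leading term b**2: no divisor's leading term divides it; move 7/2*b**2 to the remainder.
  remainder 7/2*b**2 ≠ 0; add h_3 = 7/2*b**2 to the basis.

The other S-polynomials (S(f_1,h_3), S(f_2,h_3)) all reduce to 0 modulo the current basis, so we have a Gröbner basis.
Inter-reduce: drop elements whose leading term is divisible by another's, tail-reduce, and make monic.
Reduced Gröbner basis: {a - 2, b**2}.

The lex basis is triangular: the last element involves only b. Solving b**2 = 0 gives b ∈ {0}; substituting each value into the earlier elements determines the remaining variables.
  b = 0: the earlier basis element becomes a - 2 = 0, giving a = 2 — point (2, 0).
Each listed point satisfies every original equation (direct substitution).

{(2, 0)}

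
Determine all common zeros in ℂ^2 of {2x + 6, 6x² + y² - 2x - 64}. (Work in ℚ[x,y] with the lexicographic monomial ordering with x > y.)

{(-3, -2), (-3, 2)}

Compute a lex Gröbner basis by Buchberger's algorithm.
f_1 = 2x + 6, LT = x.
f_2 = 6x² - 2x + y² - 64, LT = x².

S(f_1,f_2): lcm = x². S = 10/3x - ⅙y² + 32/3.
  leading term x: subtract (5/3)·f_1 from 10/3x - ⅙y² + 32/3 → -⅙y² + ⅔
  leading term y²: no divisor's leading term divides it; move -⅙y² to the remainder.
  leading term 1: no divisor's leading term divides it; move ⅔ to the remainder.
  remainder -⅙y² + ⅔ ≠ 0; add h_3 = -⅙y² + ⅔ to the basis.

The other S-polynomials (S(f_1,h_3), S(f_2,h_3)) all reduce to 0 modulo the current basis, so we have a Gröbner basis.
Inter-reduce: drop elements whose leading term is divisible by another's, tail-reduce, and make monic.
Reduced Gröbner basis: {x + 3, y² - 4}.

The lex basis is triangular: the last element involves only y. Solving y² - 4 = 0 gives y ∈ {-2, 2}; substituting each value into the earlier elements determines the remaining variables.
  y = -2: the earlier basis element becomes x + 3 = 0, giving x = -3 — point (-3, -2).
  y = 2: the earlier basis element becomes x + 3 = 0, giving x = -3 — point (-3, 2).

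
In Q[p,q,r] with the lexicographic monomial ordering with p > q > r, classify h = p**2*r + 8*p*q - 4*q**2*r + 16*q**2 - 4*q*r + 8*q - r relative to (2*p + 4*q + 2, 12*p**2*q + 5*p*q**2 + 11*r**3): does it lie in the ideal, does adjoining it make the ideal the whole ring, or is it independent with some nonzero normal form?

First compute the reduced Gröbner basis of I by Buchberger's algorithm.
f_1 = 2*p + 4*q + 2, LT = p.
f_2 = 12*p**2*q + 5*p*q**2 + 11*r**3, LT = p**2*q.

S(f_1,f_2): lcm = p**2*q. S = 19/12*p*q**2 + p*q - 11/12*r**3.
  reduce S modulo (f_1, f_2):
  remainder -19/6*q**3 - 43/12*q**2 - q - 11/12*r**3 ≠ 0; add k_3 = -19/6*q**3 - 43/12*q**2 - q - 11/12*r**3 to the basis.

The other S-polynomials (S(f_1,k_3), S(f_2,k_3)) all reduce to 0 modulo the current basis, so we have a Gröbner basis.
Inter-reduce: drop elements whose leading term is divisible by another's, tail-reduce, and make monic.
Reduced Gröbner basis: {p + 2*q + 1, q**3 + 43/38*q**2 + 6/19*q + 11/38*r**3}.
Label its elements g_1 = p + 2*q + 1, g_2 = q**3 + 43/38*q**2 + 6/19*q + 11/38*r**3.

Reduce h = p**2*r + 8*p*q - 4*q**2*r + 16*q**2 - 4*q*r + 8*q - r modulo G:
  leading term p**2*r: subtract (p*r)·g_1 from p**2*r + 8*p*q - 4*q**2*r + 16*q**2 - 4*q*r + 8*q - r → -2*p*q*r + 8*p*q - p*r - 4*q**2*r + 16*q**2 - 4*q*r + 8*q - r
  leading term p*q*r: subtract (-2*q*r)·g_1 from -2*p*q*r + 8*p*q - p*r - 4*q**2*r + 16*q**2 - 4*q*r + 8*q - r → 8*p*q - p*r + 16*q**2 - 2*q*r + 8*q - r
  leading term p*q: subtract (8*q)·g_1 from 8*p*q - p*r + 16*q**2 - 2*q*r + 8*q - r → -p*r - 2*q*r - r
  leading term p*r: subtract (-r)·g_1 from -p*r - 2*q*r - r → 0
  normal form = 0.
Since the normal form is 0, h ∈ I.

p**2*r + 8*p*q - 4*q**2*r + 16*q**2 - 4*q*r + 8*q - r lies in I (it reduces to 0).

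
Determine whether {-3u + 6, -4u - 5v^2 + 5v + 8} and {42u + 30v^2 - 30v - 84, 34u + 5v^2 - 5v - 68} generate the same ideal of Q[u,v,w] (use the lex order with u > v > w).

Yes, the ideals are equal.

Equality of ideals is decidable: compute both reduced Gröbner bases (unique for the ordering) and check whether they agree.
Buchberger on the first generating set:
f_1 = -3u + 6, LT = u.
f_2 = -4u - 5v^2 + 5v + 8, LT = u.

S(f_1,f_2): lcm = u. S = -5/4v^2 + 5/4v.
  reduce S modulo (f_1, f_2):
  remainder -5/4v^2 + 5/4v ≠ 0; add g_3 = -5/4v^2 + 5/4v to the basis.

The other S-polynomials (S(f_1,g_3), S(f_2,g_3)) all reduce to 0 modulo the current basis, so we have a Gröbner basis.
Inter-reduce: drop elements whose leading term is divisible by another's, tail-reduce, and make monic.
Reduced Gröbner basis: {u - 2, v^2 - v}.

Buchberger on the second generating set:
h_1 = 42u + 30v^2 - 30v - 84, LT = u.
h_2 = 34u + 5v^2 - 5v - 68, LT = u.

S(h_1,h_2): lcm = u. S = 135/238v^2 - 135/238v.
  reduce S modulo (h_1, h_2):
  remainder 135/238v^2 - 135/238v ≠ 0; add k_3 = 135/238v^2 - 135/238v to the basis.

The other S-polynomials (S(h_1,k_3), S(h_2,k_3)) all reduce to 0 modulo the current basis, so we have a Gröbner basis.
Inter-reduce: drop elements whose leading term is divisible by another's, tail-reduce, and make monic.
Reduced Gröbner basis: {u - 2, v^2 - v}.

The two bases agree; hence the ideals are identical.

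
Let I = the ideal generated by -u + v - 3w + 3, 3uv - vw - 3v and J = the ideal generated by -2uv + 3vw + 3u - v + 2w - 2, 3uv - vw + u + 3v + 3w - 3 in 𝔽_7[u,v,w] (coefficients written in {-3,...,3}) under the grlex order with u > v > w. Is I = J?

Two ideals are equal iff their reduced Gröbner bases coincide (the reduced basis is unique for a fixed ordering).
Buchberger on the first generating set:
f_1 = -u + v - 3w + 3, LT = u.
f_2 = 3uv - vw - 3v, LT = uv.

S(f_1,f_2): lcm = uv. S = -v² + vw - 2v.
  leading term v²: no divisor's leading term divides it; move -v² to the remainder.
  leading term vw: no divisor's leading term divides it; move vw to the remainder.
  leading term v: no divisor's leading term divides it; move -2v to the remainder.
  remainder -v² + vw - 2v ≠ 0; add g_3 = -v² + vw - 2v to the basis.

S(f_1,g_3): leading monomials are coprime, so the S-polynomial reduces to 0 (Buchberger's first criterion).
S(f_2,g_3): lcm = uv². S = uvw + 2v²w - 2uv - v².
  leading term uvw: subtract (-vw)·f_1 from uvw + 2v²w - 2uv - v² → 3v²w - 3vw² - 2uv - v² + 3vw
  leading term v²w: subtract (-3w)·g_3 from 3v²w - 3vw² - 2uv - v² + 3vw → -2uv - v² - 3vw
  leading term uv: subtract (2v)·f_1 from -2uv - v² - 3vw → -3v² + 3vw + v
  leading term v²: subtract (3)·g_3 from -3v² + 3vw + v → 0
  remainder 0.

Every S-polynomial of the final basis reduces to 0, so we have a Gröbner basis.
Inter-reduce: drop elements whose leading term is divisible by another's, tail-reduce, and make monic.
Reduced Gröbner basis: {v² - vw + 2v, u - v + 3w - 3}.

Buchberger on the second generating set:
h_1 = -2uv + 3vw + 3u - v + 2w - 2, LT = uv.
h_2 = 3uv - vw + u + 3v + 3w - 3, LT = uv.

S(h_1,h_2): lcm = uv. S = -3u + 3v - 2w + 2.
  leading term u: no divisor's leading term divides it; move -3u to the remainder.
  leading term v: no divisor's leading term divides it; move 3v to the remainder.
  leading term w: no divisor's leading term divides it; move -2w to the remainder.
  leading term 1: no divisor's leading term divides it; move 2 to the remainder.
  remainder -3u + 3v - 2w + 2 ≠ 0; add k_3 = -3u + 3v - 2w + 2 to the basis.

S(h_1,k_3): lcm = uv. S = v² - vw + 2u - w + 1.
  leading term v²: no divisor's leading term divides it; move v² to the remainder.
  leading term vw: no divisor's leading term divides it; move -vw to the remainder.
  leading term u: subtract (-3)·k_3 from 2u - w + 1 → 2v
  leading term v: no divisor's leading term divides it; move 2v to the remainder.
  remainder v² - vw + 2v ≠ 0; add k_4 = v² - vw + 2v to the basis.

S(h_2,k_3): lcm = uv. S = v² - vw - 2u - 3v + w - 1.
  leading term v²: subtract (1)·k_4 from v² - vw - 2u - 3v + w - 1 → -2u + 2v + w - 1
  leading term u: subtract (3)·k_3 from -2u + 2v + w - 1 → 0
  remainder 0.

S(h_1,k_4): lcm = uv². S = uvw + 2v²w - 3v² - vw + v.
  leading term uvw: subtract (3w)·h_1 from uvw + 2v²w - 3v² - vw + v → 2v²w - 2vw² - 2uw - 3v² + 2vw + w² + v - w
  leading term v²w: subtract (2w)·k_4 from 2v²w - 2vw² - 2uw - 3v² + 2vw + w² + v - w → -2uw - 3v² - 2vw + w² + v - w
  leading term uw: subtract (3w)·k_3 from -2uw - 3v² - 2vw + w² + v - w → -3v² + 3vw + v
  leading term v²: subtract (-3)·k_4 from -3v² + 3vw + v → 0
  remainder 0.

S(h_2,k_4): lcm = uv². S = uvw + 2v²w + 3uv + v² + vw - v.
  leading term uvw: subtract (3w)·h_1 from uvw + 2v²w + 3uv + v² + vw - v → 2v²w - 2vw² + 3uv - 2uw + v² - 3vw + w² - v - w
  leading term v²w: subtract (2w)·k_4 from 2v²w - 2vw² + 3uv - 2uw + v² - 3vw + w² - v - w → 3uv - 2uw + v² + w² - v - w
  leading term uv: subtract (2)·h_1 from 3uv - 2uw + v² + w² - v - w → -2uw + v² + vw + w² + u + v + 2w - 3
  leading term uw: subtract (3w)·k_3 from -2uw + v² + vw + w² + u + v + 2w - 3 → v² - vw + u + v + 3w - 3
  leading term v²: subtract (1)·k_4 from v² - vw + u + v + 3w - 3 → u - v + 3w - 3
  leading term u: subtract (2)·k_3 from u - v + 3w - 3 → 0
  remainder 0.

S(k_3,k_4): leading monomials are coprime, so the S-polynomial reduces to 0 (Buchberger's first criterion).
Every S-polynomial of the final basis reduces to 0, so we have a Gröbner basis.
Inter-reduce: drop elements whose leading term is divisible by another's, tail-reduce, and make monic.
Reduced Gröbner basis: {v² - vw + 2v, u - v + 3w - 3}.

These coincide, so the ideals are equal.
The same test decides containment: I ⊆ J iff every generator of I reduces to 0 modulo a Gröbner basis of J.

Yes, the ideals are equal.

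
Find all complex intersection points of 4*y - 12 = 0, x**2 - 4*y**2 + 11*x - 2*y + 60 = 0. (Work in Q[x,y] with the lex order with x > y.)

{(-9, 3), (-2, 3)}

Compute a lex Gröbner basis by Buchberger's algorithm.
f_1 = 4*y - 12, LT = y.
f_2 = x**2 + 11*x - 4*y**2 - 2*y + 60, LT = x**2.

The S-polynomials (S(f_1,f_2)) all reduce to 0 modulo the current basis, so we have a Gröbner basis.
Inter-reduce: drop elements whose leading term is divisible by another's, tail-reduce, and make monic.
Reduced Gröbner basis: {x**2 + 11*x + 18, y - 3}.

Elimination: the polynomial y - 3 lies in the elimination ideal for y, so y ∈ {3}. For each such y, the remaining basis elements (now univariate) give the rest of the solution.
  y = 3: the earlier basis element becomes x**2 + 11*x + 18 = 0, giving x = -9, -2 — points (-9, 3), (-2, 3).
Zero-dimensionality of the ideal guarantees finitely many solutions over ℂ.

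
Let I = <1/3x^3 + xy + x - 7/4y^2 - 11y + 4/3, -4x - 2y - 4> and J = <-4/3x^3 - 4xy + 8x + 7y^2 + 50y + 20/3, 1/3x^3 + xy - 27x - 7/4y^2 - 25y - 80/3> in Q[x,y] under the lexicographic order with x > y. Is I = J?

Yes, the ideals are equal.

Equality of ideals is decidable: compute both reduced Gröbner bases (unique for the ordering) and check whether they agree.
Buchberger on the first generating set:
f_1 = 1/3x^3 + xy + x - 7/4y^2 - 11y + 4/3, LT = x^3.
f_2 = -4x - 2y - 4, LT = x.

S(f_1,f_2): lcm = x^3. S = -1/2x^2y - x^2 + 3xy + 3x - 21/4y^2 - 33y + 4.
  leading term x^2y: subtract (1/8xy)·f_2 from -1/2x^2y - x^2 + 3xy + 3x - 21/4y^2 - 33y + 4 → -x^2 + 1/4xy^2 + 7/2xy + 3x - 21/4y^2 - 33y + 4
  leading term x^2: subtract (1/4x)·f_2 from -x^2 + 1/4xy^2 + 7/2xy + 3x - 21/4y^2 - 33y + 4 → 1/4xy^2 + 4xy + 4x - 21/4y^2 - 33y + 4
  leading term xy^2: subtract (-1/16y^2)·f_2 from 1/4xy^2 + 4xy + 4x - 21/4y^2 - 33y + 4 → 4xy + 4x - 1/8y^3 - 11/2y^2 - 33y + 4
  leading term xy: subtract (-y)·f_2 from 4xy + 4x - 1/8y^3 - 11/2y^2 - 33y + 4 → 4x - 1/8y^3 - 15/2y^2 - 37y + 4
  leading term x: subtract (-1)·f_2 from 4x - 1/8y^3 - 15/2y^2 - 37y + 4 → -1/8y^3 - 15/2y^2 - 39y
  leading term y^3: no divisor's leading term divides it; move -1/8y^3 to the remainder.
  leading term y^2: no divisor's leading term divides it; move -15/2y^2 to the remainder.
  leading term y: no divisor's leading term divides it; move -39y to the remainder.
  remainder -1/8y^3 - 15/2y^2 - 39y ≠ 0; add g_3 = -1/8y^3 - 15/2y^2 - 39y to the basis.

The other S-polynomials (S(f_1,g_3), S(f_2,g_3)) all reduce to 0 modulo the current basis, so we have a Gröbner basis.
Inter-reduce: drop elements whose leading term is divisible by another's, tail-reduce, and make monic.
Reduced Gröbner basis: {x + 1/2y + 1, y^3 + 60y^2 + 312y}.

Buchberger on the second generating set:
h_1 = -4/3x^3 - 4xy + 8x + 7y^2 + 50y + 20/3, LT = x^3.
h_2 = 1/3x^3 + xy - 27x - 7/4y^2 - 25y - 80/3, LT = x^3.

S(h_1,h_2): lcm = x^3. S = 75x + 75/2y + 75.
  leading term x: no divisor's leading term divides it; move 75x to the remainder.
  leading term y: no divisor's leading term divides it; move 75/2y to the remainder.
  leading term 1: no divisor's leading term divides it; move 75 to the remainder.
  remainder 75x + 75/2y + 75 ≠ 0; add k_3 = 75x + 75/2y + 75 to the basis.

S(h_1,k_3): lcm = x^3. S = -1/2x^2y - x^2 + 3xy - 6x - 21/4y^2 - 75/2y - 5.
  leading term x^2y: subtract (-1/150xy)·k_3 from -1/2x^2y - x^2 + 3xy - 6x - 21/4y^2 - 75/2y - 5 → -x^2 + 1/4xy^2 + 7/2xy - 6x - 21/4y^2 - 75/2y - 5
  leading term x^2: subtract (-1/75x)·k_3 from -x^2 + 1/4xy^2 + 7/2xy - 6x - 21/4y^2 - 75/2y - 5 → 1/4xy^2 + 4xy - 5x - 21/4y^2 - 75/2y - 5
  leading term xy^2: subtract (1/300y^2)·k_3 from 1/4xy^2 + 4xy - 5x - 21/4y^2 - 75/2y - 5 → 4xy - 5x - 1/8y^3 - 11/2y^2 - 75/2y - 5
  leading term xy: subtract (4/75y)·k_3 from 4xy - 5x - 1/8y^3 - 11/2y^2 - 75/2y - 5 → -5x - 1/8y^3 - 15/2y^2 - 83/2y - 5
  leading term x: subtract (-1/15)·k_3 from -5x - 1/8y^3 - 15/2y^2 - 83/2y - 5 → -1/8y^3 - 15/2y^2 - 39y
  leading term y^3: no divisor's leading term divides it; move -1/8y^3 to the remainder.
  leading term y^2: no divisor's leading term divides it; move -15/2y^2 to the remainder.
  leading term y: no divisor's leading term divides it; move -39y to the remainder.
  remainder -1/8y^3 - 15/2y^2 - 39y ≠ 0; add k_4 = -1/8y^3 - 15/2y^2 - 39y to the basis.

The other S-polynomials (S(h_2,k_3), S(h_1,k_4), S(h_2,k_4), S(k_3,k_4)) all reduce to 0 modulo the current basis, so we have a Gröbner basis.
Inter-reduce: drop elements whose leading term is divisible by another's, tail-reduce, and make monic.
Reduced Gröbner basis: {x + 1/2y + 1, y^3 + 60y^2 + 312y}.

The two bases agree; hence the ideals are identical.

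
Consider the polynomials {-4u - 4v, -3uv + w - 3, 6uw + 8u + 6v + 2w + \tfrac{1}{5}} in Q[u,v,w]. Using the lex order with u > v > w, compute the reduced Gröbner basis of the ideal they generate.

G = {u + \tfrac{30}{7}w^{2} - 10w - \tfrac{29}{7}, v - \tfrac{30}{7}w^{2} + 10w + \tfrac{29}{7}, w^{3} - 2w^{2} - \tfrac{82}{45}w - \tfrac{33}{100}}

f_1 = -4u - 4v, LT = u.
f_2 = -3uv + w - 3, LT = uv.
f_3 = 6uw + 8u + 6v + 2w + \tfrac{1}{5}, LT = uw.

S(f_1,f_2): lcm = uv. S = v^{2} + \tfrac{1}{3}w - 1.
  leading term v^{2}: no divisor's leading term divides it; move v^{2} to the remainder.
  leading term w: no divisor's leading term divides it; move \tfrac{1}{3}w to the remainder.
  leading term 1: no divisor's leading term divides it; move -1 to the remainder.
  remainder v^{2} + \tfrac{1}{3}w - 1 ≠ 0; add g_4 = v^{2} + \tfrac{1}{3}w - 1 to the basis.

S(f_1,f_3): lcm = uw. S = -\tfrac{4}{3}u + vw - v - \tfrac{1}{3}w - \tfrac{1}{30}.
  leading term u: subtract (\tfrac{1}{3})·f_1 from -\tfrac{4}{3}u + vw - v - \tfrac{1}{3}w - \tfrac{1}{30} → vw + \tfrac{1}{3}v - \tfrac{1}{3}w - \tfrac{1}{30}
  leading term vw: no divisor's leading term divides it; move vw to the remainder.
  leading term v: no divisor's leading term divides it; move \tfrac{1}{3}v to the remainder.
  leading term w: no divisor's leading term divides it; move -\tfrac{1}{3}w to the remainder.
  leading term 1: no divisor's leading term divides it; move -\tfrac{1}{30} to the remainder.
  remainder vw + \tfrac{1}{3}v - \tfrac{1}{3}w - \tfrac{1}{30} ≠ 0; add g_5 = vw + \tfrac{1}{3}v - \tfrac{1}{3}w - \tfrac{1}{30} to the basis.

S(f_2,f_3): lcm = uvw. S = -\tfrac{4}{3}uv - v^{2} - \tfrac{1}{3}vw - \tfrac{1}{30}v - \tfrac{1}{3}w^{2} + w.
  leading term uv: subtract (\tfrac{1}{3}v)·f_1 from -\tfrac{4}{3}uv - v^{2} - \tfrac{1}{3}vw - \tfrac{1}{30}v - \tfrac{1}{3}w^{2} + w → \tfrac{1}{3}v^{2} - \tfrac{1}{3}vw - \tfrac{1}{30}v - \tfrac{1}{3}w^{2} + w
  leading term v^{2}: subtract (\tfrac{1}{3})·g_4 from \tfrac{1}{3}v^{2} - \tfrac{1}{3}vw - \tfrac{1}{30}v - \tfrac{1}{3}w^{2} + w → -\tfrac{1}{3}vw - \tfrac{1}{30}v - \tfrac{1}{3}w^{2} + \tfrac{8}{9}w + \tfrac{1}{3}
  leading term vw: subtract (-\tfrac{1}{3})·g_5 from -\tfrac{1}{3}vw - \tfrac{1}{30}v - \tfrac{1}{3}w^{2} + \tfrac{8}{9}w + \tfrac{1}{3} → \tfrac{7}{90}v - \tfrac{1}{3}w^{2} + \tfrac{7}{9}w + \tfrac{29}{90}
  leading term v: no divisor's leading term divides it; move \tfrac{7}{90}v to the remainder.
  leading term w^{2}: no divisor's leading term divides it; move -\tfrac{1}{3}w^{2} to the remainder.
  leading term w: no divisor's leading term divides it; move \tfrac{7}{9}w to the remainder.
  leading term 1: no divisor's leading term divides it; move \tfrac{29}{90} to the remainder.
  remainder \tfrac{7}{90}v - \tfrac{1}{3}w^{2} + \tfrac{7}{9}w + \tfrac{29}{90} ≠ 0; add g_6 = \tfrac{7}{90}v - \tfrac{1}{3}w^{2} + \tfrac{7}{9}w + \tfrac{29}{90} to the basis.

S(g_5,g_6): lcm = vw. S = \tfrac{1}{3}v + \tfrac{30}{7}w^{3} - 10w^{2} - \tfrac{94}{21}w - \tfrac{1}{30}.
  leading term v: subtract (\tfrac{30}{7})·g_6 from \tfrac{1}{3}v + \tfrac{30}{7}w^{3} - 10w^{2} - \tfrac{94}{21}w - \tfrac{1}{30} → \tfrac{30}{7}w^{3} - \tfrac{60}{7}w^{2} - \tfrac{164}{21}w - \tfrac{99}{70}
  leading term w^{3}: no divisor's leading term divides it; move \tfrac{30}{7}w^{3} to the remainder.
  leading term w^{2}: no divisor's leading term divides it; move -\tfrac{60}{7}w^{2} to the remainder.
  leading term w: no divisor's leading term divides it; move -\tfrac{164}{21}w to the remainder.
  leading term 1: no divisor's leading term divides it; move -\tfrac{99}{70} to the remainder.
  remainder \tfrac{30}{7}w^{3} - \tfrac{60}{7}w^{2} - \tfrac{164}{21}w - \tfrac{99}{70} ≠ 0; add g_7 = \tfrac{30}{7}w^{3} - \tfrac{60}{7}w^{2} - \tfrac{164}{21}w - \tfrac{99}{70} to the basis.

The other S-polynomials (S(f_1,g_4), S(f_2,g_4), S(f_3,g_4), S(f_1,g_5), S(f_2,g_5), S(f_3,g_5), S(g_4,g_5), S(f_1,g_6), S(f_2,g_6), S(f_3,g_6), S(g_4,g_6), S(f_1,g_7), S(f_2,g_7), S(f_3,g_7), S(g_4,g_7), S(g_5,g_7), S(g_6,g_7)) all reduce to 0 modulo the current basis, so we have a Gröbner basis.
Inter-reduce: drop elements whose leading term is divisible by another's, tail-reduce, and make monic.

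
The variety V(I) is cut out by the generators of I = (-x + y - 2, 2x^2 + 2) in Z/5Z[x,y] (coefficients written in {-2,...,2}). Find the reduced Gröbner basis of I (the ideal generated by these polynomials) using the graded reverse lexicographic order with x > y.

G = {y^2 + y, x - y + 2}

f_1 = -x + y - 2, LT = x.
f_2 = 2x^2 + 2, LT = x^2.

S(f_1,f_2): lcm = x^2. S = -xy + 2x - 1.
  leading term xy: subtract (y)·f_1 from -xy + 2x - 1 → -y^2 + 2x + 2y - 1
  leading term y^2: no divisor's leading term divides it; move -y^2 to the remainder.
  leading term x: subtract (-2)·f_1 from 2x + 2y - 1 → -y
  leading term y: no divisor's leading term divides it; move -y to the remainder.
  remainder -y^2 - y ≠ 0; add g_3 = -y^2 - y to the basis.

The other S-polynomials (S(f_1,g_3), S(f_2,g_3)) all reduce to 0 modulo the current basis, so we have a Gröbner basis.
Inter-reduce: drop elements whose leading term is divisible by another's, tail-reduce, and make monic.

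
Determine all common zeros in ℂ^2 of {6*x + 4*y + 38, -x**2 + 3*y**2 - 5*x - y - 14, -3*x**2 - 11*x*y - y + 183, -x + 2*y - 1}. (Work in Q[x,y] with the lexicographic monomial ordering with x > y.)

Compute a lex Gröbner basis by Buchberger's algorithm.
f_1 = 6*x + 4*y + 38, LT = x.
f_2 = -x**2 - 5*x + 3*y**2 - y - 14, LT = x**2.
f_3 = -3*x**2 - 11*x*y - y + 183, LT = x**2.
f_4 = -x + 2*y - 1, LT = x.

S(f_1,f_2): lcm = x**2. S = 2/3*x*y + 4/3*x + 3*y**2 - y - 14.
  leading term x*y: subtract (1/9*y)·f_1 from 2/3*x*y + 4/3*x + 3*y**2 - y - 14 → 4/3*x + 23/9*y**2 - 47/9*y - 14
  leading term x: subtract (2/9)·f_1 from 4/3*x + 23/9*y**2 - 47/9*y - 14 → 23/9*y**2 - 55/9*y - 202/9
  leading term y**2: no divisor's leading term divides it; move 23/9*y**2 to the remainder.
  leading term y: no divisor's leading term divides it; move -55/9*y to the remainder.
  leading term 1: no divisor's leading term divides it; move -202/9 to the remainder.
  remainder 23/9*y**2 - 55/9*y - 202/9 ≠ 0; add h_5 = 23/9*y**2 - 55/9*y - 202/9 to the basis.

S(f_1,f_3): lcm = x**2. S = -3*x*y + 19/3*x - 1/3*y + 61.
  leading term x*y: subtract (-1/2*y)·f_1 from -3*x*y + 19/3*x - 1/3*y + 61 → 19/3*x + 2*y**2 + 56/3*y + 61
  leading term x: subtract (19/18)·f_1 from 19/3*x + 2*y**2 + 56/3*y + 61 → 2*y**2 + 130/9*y + 188/9
  leading term y**2: subtract (18/23)·h_5 from 2*y**2 + 130/9*y + 188/9 → 3980/207*y + 7960/207
  leading term y: no divisor's leading term divides it; move 3980/207*y to the remainder.
  leading term 1: no divisor's leading term divides it; move 7960/207 to the remainder.
  remainder 3980/207*y + 7960/207 ≠ 0; add h_6 = 3980/207*y + 7960/207 to the basis.

S(f_1,f_4): lcm = x. S = 8/3*y + 16/3.
  leading term y: subtract (138/995)·h_6 from 8/3*y + 16/3 → 0
  remainder 0.

S(f_2,f_3): lcm = x**2. S = -11/3*x*y + 5*x - 3*y**2 + 2/3*y + 75.
  leading term x*y: subtract (-11/18*y)·f_1 from -11/3*x*y + 5*x - 3*y**2 + 2/3*y + 75 → 5*x - 5/9*y**2 + 215/9*y + 75
  leading term x: subtract (5/6)·f_1 from 5*x - 5/9*y**2 + 215/9*y + 75 → -5/9*y**2 + 185/9*y + 130/3
  leading term y**2: subtract (-5/23)·h_5 from -5/9*y**2 + 185/9*y + 130/3 → 3980/207*y + 7960/207
  leading term y: subtract (1)·h_6 from 3980/207*y + 7960/207 → 0
  remainder 0.

S(f_2,f_4): lcm = x**2. S = 2*x*y + 4*x - 3*y**2 + y + 14.
  leading term x*y: subtract (1/3*y)·f_1 from 2*x*y + 4*x - 3*y**2 + y + 14 → 4*x - 13/3*y**2 - 35/3*y + 14
  leading term x: subtract (2/3)·f_1 from 4*x - 13/3*y**2 - 35/3*y + 14 → -13/3*y**2 - 43/3*y - 34/3
  leading term y**2: subtract (-39/23)·h_5 from -13/3*y**2 - 43/3*y - 34/3 → -568/23*y - 1136/23
  leading term y: subtract (-1278/995)·h_6 from -568/23*y - 1136/23 → 0
  remainder 0.

S(f_3,f_4): lcm = x**2. S = 17/3*x*y - x + 1/3*y - 61.
  leading term x*y: subtract (17/18*y)·f_1 from 17/3*x*y - x + 1/3*y - 61 → -x - 34/9*y**2 - 320/9*y - 61
  leading term x: subtract (-1/6)·f_1 from -x - 34/9*y**2 - 320/9*y - 61 → -34/9*y**2 - 314/9*y - 164/3
  leading term y**2: subtract (-34/23)·h_5 from -34/9*y**2 - 314/9*y - 164/3 → -9092/207*y - 18184/207
  leading term y: subtract (-2273/995)·h_6 from -9092/207*y - 18184/207 → 0
  remainder 0.

S(f_1,h_5): leading monomials are coprime, so the S-polynomial reduces to 0 (Buchberger's first criterion).
S(f_2,h_5): leading monomials are coprime, so the S-polynomial reduces to 0 (Buchberger's first criterion).
S(f_3,h_5): leading monomials are coprime, so the S-polynomial reduces to 0 (Buchberger's first criterion).
S(f_4,h_5): leading monomials are coprime, so the S-polynomial reduces to 0 (Buchberger's first criterion).
S(f_1,h_6): leading monomials are coprime, so the S-polynomial reduces to 0 (Buchberger's first criterion).
S(f_2,h_6): leading monomials are coprime, so the S-polynomial reduces to 0 (Buchberger's first criterion).
S(f_3,h_6): leading monomials are coprime, so the S-polynomial reduces to 0 (Buchberger's first criterion).
S(f_4,h_6): leading monomials are coprime, so the S-polynomial reduces to 0 (Buchberger's first criterion).
S(h_5,h_6): lcm = y**2. S = -101/23*y - 202/23.
  leading term y: subtract (-909/3980)·h_6 from -101/23*y - 202/23 → 0
  remainder 0.

Every S-polynomial of the final basis reduces to 0, so we have a Gröbner basis.
Inter-reduce: drop elements whose leading term is divisible by another's, tail-reduce, and make monic.
Reduced Gröbner basis: {x + 5, y + 2}.

The lex basis is triangular: the last element involves only y. Solving y + 2 = 0 gives y ∈ {-2}; substituting each value into the earlier elements determines the remaining variables.
  y = -2: the earlier basis element becomes x + 5 = 0, giving x = -5 — point (-5, -2).
Substituting each solution back into the original system confirms all equations vanish.

{(-5, -2)}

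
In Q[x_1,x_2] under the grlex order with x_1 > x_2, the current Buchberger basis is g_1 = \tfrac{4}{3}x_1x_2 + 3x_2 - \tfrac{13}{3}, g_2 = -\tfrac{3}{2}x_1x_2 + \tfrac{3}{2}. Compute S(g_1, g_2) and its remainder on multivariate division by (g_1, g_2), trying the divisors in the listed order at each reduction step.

S(g_1, g_2) = \tfrac{9}{4}x_2 - \tfrac{9}{4}; remainder on division = \tfrac{9}{4}x_2 - \tfrac{9}{4}.

lcm(LM(g_1), LM(g_2)) = x_1x_2.
S = (lcm/LT(g_1))·g_1 − (lcm/LT(g_2))·g_2 = \tfrac{9}{4}x_2 - \tfrac{9}{4}.
Reduce S modulo (g_1, g_2) in that order:
  leading term x_2: no divisor's leading term divides it; move \tfrac{9}{4}x_2 to the remainder.
  leading term 1: no divisor's leading term divides it; move -\tfrac{9}{4} to the remainder.
The remainder \tfrac{9}{4}x_2 - \tfrac{9}{4} is nonzero, so it would be added as the next basis element.
An S-polynomial is built so that the two leading terms cancel; whether anything survives reduction is exactly the Gröbner-basis criterion.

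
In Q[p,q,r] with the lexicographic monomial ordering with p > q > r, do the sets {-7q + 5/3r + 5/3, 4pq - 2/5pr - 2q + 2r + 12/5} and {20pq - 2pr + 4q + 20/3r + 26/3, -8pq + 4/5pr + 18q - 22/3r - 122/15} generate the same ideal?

Since reduced Gröbner bases are canonical representatives of ideals under a given ordering, it suffices to compute and compare them.
Buchberger on the first generating set:
f_1 = -7q + 5/3r + 5/3, LT = q.
f_2 = 4pq - 2/5pr - 2q + 2r + 12/5, LT = pq.

S(f_1,f_2): lcm = pq. S = -29/210pr - 5/21p + 1/2q - 1/2r - 3/5.
  reduce S modulo (f_1, f_2):
  remainder -29/210pr - 5/21p - 8/21r - 101/210 ≠ 0; add g_3 = -29/210pr - 5/21p - 8/21r - 101/210 to the basis.

The other S-polynomials (S(f_1,g_3), S(f_2,g_3)) all reduce to 0 modulo the current basis, so we have a Gröbner basis.
Inter-reduce: drop elements whose leading term is divisible by another's, tail-reduce, and make monic.
Reduced Gröbner basis: {pr + 50/29p + 80/29r + 101/29, q - 5/21r - 5/21}.

Buchberger on the second generating set:
h_1 = 20pq - 2pr + 4q + 20/3r + 26/3, LT = pq.
h_2 = -8pq + 4/5pr + 18q - 22/3r - 122/15, LT = pq.

S(h_1,h_2): lcm = pq. S = 49/20q - 7/12r - 7/12.
  reduce S modulo (h_1, h_2):
  remainder 49/20q - 7/12r - 7/12 ≠ 0; add k_3 = 49/20q - 7/12r - 7/12 to the basis.

S(h_1,k_3): lcm = pq. S = 29/210pr + 5/21p + 1/5q + 1/3r + 13/30.
  reduce S modulo (h_1, h_2, k_3):
  remainder 29/210pr + 5/21p + 8/21r + 101/210 ≠ 0; add k_4 = 29/210pr + 5/21p + 8/21r + 101/210 to the basis.

The other S-polynomials (S(h_2,k_3), S(h_1,k_4), S(h_2,k_4), S(k_3,k_4)) all reduce to 0 modulo the current basis, so we have a Gröbner basis.
Inter-reduce: drop elements whose leading term is divisible by another's, tail-reduce, and make monic.
Reduced Gröbner basis: {pr + 50/29p + 80/29r + 101/29, q - 5/21r - 5/21}.

These coincide, so the ideals are equal.

Yes, the ideals are equal.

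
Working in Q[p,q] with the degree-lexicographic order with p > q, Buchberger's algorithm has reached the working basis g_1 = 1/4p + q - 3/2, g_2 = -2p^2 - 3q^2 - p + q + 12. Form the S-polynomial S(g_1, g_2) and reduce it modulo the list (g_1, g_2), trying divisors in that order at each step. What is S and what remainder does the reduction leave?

lcm(LM(g_1), LM(g_2)) = p^2.
S = (lcm/LT(g_1))·g_1 − (lcm/LT(g_2))·g_2 = 4pq - 3/2q^2 - 13/2p + 1/2q + 6.
Reduce S modulo (g_1, g_2) in that order:
  leading term pq: subtract (16q)·g_1 from 4pq - 3/2q^2 - 13/2p + 1/2q + 6 → -35/2q^2 - 13/2p + 49/2q + 6
  leading term q^2: no divisor's leading term divides it; move -35/2q^2 to the remainder.
  leading term p: subtract (-26)·g_1 from -13/2p + 49/2q + 6 → 101/2q - 33
  leading term q: no divisor's leading term divides it; move 101/2q to the remainder.
  leading term 1: no divisor's leading term divides it; move -33 to the remainder.
The remainder -35/2q^2 + 101/2q - 33 is nonzero, so it would be added as the next basis element.

S(g_1, g_2) = 4pq - 3/2q^2 - 13/2p + 1/2q + 6; remainder on division = -35/2q^2 + 101/2q - 33.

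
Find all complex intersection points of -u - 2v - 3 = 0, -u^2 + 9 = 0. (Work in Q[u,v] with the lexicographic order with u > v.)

Compute a lex Gröbner basis by Buchberger's algorithm.
f_1 = -u - 2v - 3, LT = u.
f_2 = -u^2 + 9, LT = u^2.

S(f_1,f_2): lcm = u^2. S = 2uv + 3u + 9.
  leading term uv: subtract (-2v)·f_1 from 2uv + 3u + 9 → 3u - 4v^2 - 6v + 9
  leading term u: subtract (-3)·f_1 from 3u - 4v^2 - 6v + 9 → -4v^2 - 12v
  leading term v^2: no divisor's leading term divides it; move -4v^2 to the remainder.
  leading term v: no divisor's leading term divides it; move -12v to the remainder.
  remainder -4v^2 - 12v ≠ 0; add h_3 = -4v^2 - 12v to the basis.

S(f_1,h_3): leading monomials are coprime, so the S-polynomial reduces to 0 (Buchberger's first criterion).
S(f_2,h_3): leading monomials are coprime, so the S-polynomial reduces to 0 (Buchberger's first criterion).
Every S-polynomial of the final basis reduces to 0, so we have a Gröbner basis.
Inter-reduce: drop elements whose leading term is divisible by another's, tail-reduce, and make monic.
Reduced Gröbner basis: {u + 2v + 3, v^2 + 3v}.

Elimination: the polynomial v^2 + 3v lies in the elimination ideal for v, so v ∈ {-3, 0}. For each such v, the remaining basis elements (now univariate) give the rest of the solution.
  v = -3: the earlier basis element becomes u - 3 = 0, giving u = 3 — point (3, -3).
  v = 0: the earlier basis element becomes u + 3 = 0, giving u = -3 — point (-3, 0).
Each listed point satisfies every original equation (direct substitution).

{(3, -3), (-3, 0)}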